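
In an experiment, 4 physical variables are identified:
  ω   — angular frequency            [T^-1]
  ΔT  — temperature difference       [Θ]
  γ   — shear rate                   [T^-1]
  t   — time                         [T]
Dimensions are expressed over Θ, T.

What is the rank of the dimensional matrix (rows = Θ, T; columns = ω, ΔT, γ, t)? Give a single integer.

Exponent matrix [Θ,T] × [ω,ΔT,γ,t]:
  Θ: [ 0  1  0  0]
  T: [-1  0 -1  1]
RREF → pivots at {ω,ΔT} ⇒ r = 2

2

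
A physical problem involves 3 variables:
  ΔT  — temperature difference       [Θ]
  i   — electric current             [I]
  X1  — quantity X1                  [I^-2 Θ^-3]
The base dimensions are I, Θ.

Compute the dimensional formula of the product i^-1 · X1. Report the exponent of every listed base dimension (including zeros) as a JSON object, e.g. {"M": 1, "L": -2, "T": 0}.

{"I": -3, "Θ": -3}

Dimensional matrix (I×Θ by ΔT×i×X1):
  I: [ 0  1 -2]
  Θ: [ 1  0 -3]
  [I]: (-1)·1+(1)·-2 = -3
  [Θ]: (-1)·0+(1)·-3 = -3
⇒ I^-3 Θ^-3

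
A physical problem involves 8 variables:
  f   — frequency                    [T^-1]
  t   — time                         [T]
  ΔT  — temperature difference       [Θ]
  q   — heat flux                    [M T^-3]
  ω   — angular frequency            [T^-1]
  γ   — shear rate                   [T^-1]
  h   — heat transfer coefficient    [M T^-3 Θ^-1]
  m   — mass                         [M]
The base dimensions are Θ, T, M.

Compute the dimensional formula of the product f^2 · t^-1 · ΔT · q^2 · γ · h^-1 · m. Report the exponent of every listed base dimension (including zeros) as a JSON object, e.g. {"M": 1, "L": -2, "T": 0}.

Dimensional matrix (Θ×T×M by f×t×ΔT×q×ω×γ×h×m):
  Θ: [ 0  0  1  0  0  0 -1  0]
  T: [-1  1  0 -3 -1 -1 -3  0]
  M: [ 0  0  0  1  0  0  1  1]
  [Θ]: (2)·0+(-1)·0+(1)·1+(2)·0+(1)·0+(-1)·-1+(1)·0 = 2
  [T]: (2)·-1+(-1)·1+(1)·0+(2)·-3+(1)·-1+(-1)·-3+(1)·0 = -7
  [M]: (2)·0+(-1)·0+(1)·0+(2)·1+(1)·0+(-1)·1+(1)·1 = 2
⇒ Θ^2 T^-7 M^2

{"Θ": 2, "T": -7, "M": 2}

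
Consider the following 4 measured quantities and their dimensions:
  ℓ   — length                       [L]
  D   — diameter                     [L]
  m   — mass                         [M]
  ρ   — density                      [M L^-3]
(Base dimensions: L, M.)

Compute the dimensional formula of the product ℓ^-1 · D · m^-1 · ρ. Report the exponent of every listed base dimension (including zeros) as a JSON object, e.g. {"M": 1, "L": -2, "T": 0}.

Exponent matrix [L,M] × [ℓ,D,m,ρ]:
  L: [ 1  1  0 -3]
  M: [ 0  0  1  1]
  [L]: (-1)·1+(1)·1+(-1)·0+(1)·-3 = -3
  [M]: (-1)·0+(1)·0+(-1)·1+(1)·1 = 0
⇒ L^-3

{"L": -3, "M": 0}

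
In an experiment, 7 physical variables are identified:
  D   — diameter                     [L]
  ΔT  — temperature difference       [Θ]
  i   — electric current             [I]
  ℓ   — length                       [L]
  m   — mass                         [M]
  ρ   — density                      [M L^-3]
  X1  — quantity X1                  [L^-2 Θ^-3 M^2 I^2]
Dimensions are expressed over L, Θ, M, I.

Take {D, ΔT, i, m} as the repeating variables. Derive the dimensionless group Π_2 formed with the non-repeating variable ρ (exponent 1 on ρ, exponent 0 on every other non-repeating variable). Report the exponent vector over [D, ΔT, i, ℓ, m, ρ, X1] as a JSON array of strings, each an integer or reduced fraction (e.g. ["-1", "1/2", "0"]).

["3", "0", "0", "0", "-1", "1", "0"]

Dimensional matrix (L×Θ×M×I by D×ΔT×i×ℓ×m×ρ×X1):
  L: [ 1  0  0  1  0 -3 -2]
  Θ: [ 0  1  0  0  0  0 -3]
  M: [ 0  0  0  0  1  1  2]
  I: [ 0  0  1  0  0  0  2]
Row reduction gives pivot columns D,ΔT,i,m; rank = 4
Pivot set = {D,ΔT,i,m}, free = {ℓ,ρ,X1}
RREF:
  r0: [   1    0    0    1    0   -3   -2]
  r1: [   0    1    0    0    0    0   -3]
  r2: [   0    0    1    0    0    0    2]
  r3: [   0    0    0    0    1    1    2]
Fix exponent of ρ at 1, ℓ at 0, X1 at 0; solve each RREF row for its pivot's exponent:
  r0: exp(D) + (-3)·1 = 0 ⇒ exp(D) = 3
  r1: exp(ΔT) + (0)·1 = 0 ⇒ exp(ΔT) = 0
  r2: exp(i) + (0)·1 = 0 ⇒ exp(i) = 0
  r3: exp(m) + (1)·1 = 0 ⇒ exp(m) = -1
Π_2 = D^3 · m^-1 · ρ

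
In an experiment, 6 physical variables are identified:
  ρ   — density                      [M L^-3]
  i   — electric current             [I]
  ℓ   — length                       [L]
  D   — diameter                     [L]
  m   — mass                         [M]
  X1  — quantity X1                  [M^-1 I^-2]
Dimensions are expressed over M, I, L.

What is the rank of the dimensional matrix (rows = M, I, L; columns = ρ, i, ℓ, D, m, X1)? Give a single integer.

Exponent matrix [M,I,L] × [ρ,i,ℓ,D,m,X1]:
  M: [ 1  0  0  0  1 -1]
  I: [ 0  1  0  0  0 -2]
  L: [-3  0  1  1  0  0]
Row reduction gives pivot columns ρ,i,ℓ; rank = 3

3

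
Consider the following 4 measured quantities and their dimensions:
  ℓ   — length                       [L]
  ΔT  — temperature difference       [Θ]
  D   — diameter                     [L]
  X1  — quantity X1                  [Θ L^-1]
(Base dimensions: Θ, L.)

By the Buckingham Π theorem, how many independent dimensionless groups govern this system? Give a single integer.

Dimensional matrix (Θ×L by ℓ×ΔT×D×X1):
  Θ: [ 0  1  0  1]
  L: [ 1  0  1 -1]
Echelon form has 2 nonzero rows (pivots: ℓ,ΔT)
4 vars − rank 2 = 2 Π groups

2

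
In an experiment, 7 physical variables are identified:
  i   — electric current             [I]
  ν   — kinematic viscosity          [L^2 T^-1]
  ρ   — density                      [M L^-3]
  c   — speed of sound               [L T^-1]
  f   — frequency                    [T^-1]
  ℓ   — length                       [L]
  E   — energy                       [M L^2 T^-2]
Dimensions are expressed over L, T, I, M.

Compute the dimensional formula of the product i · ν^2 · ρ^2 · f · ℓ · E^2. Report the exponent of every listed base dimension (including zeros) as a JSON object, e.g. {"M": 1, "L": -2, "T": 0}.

Exponent matrix [L,T,I,M] × [i,ν,ρ,c,f,ℓ,E]:
  L: [ 0  2 -3  1  0  1  2]
  T: [ 0 -1  0 -1 -1  0 -2]
  I: [ 1  0  0  0  0  0  0]
  M: [ 0  0  1  0  0  0  1]
  [L]: (1)·0+(2)·2+(2)·-3+(1)·0+(1)·1+(2)·2 = 3
  [T]: (1)·0+(2)·-1+(2)·0+(1)·-1+(1)·0+(2)·-2 = -7
  [I]: (1)·1+(2)·0+(2)·0+(1)·0+(1)·0+(2)·0 = 1
  [M]: (1)·0+(2)·0+(2)·1+(1)·0+(1)·0+(2)·1 = 4
⇒ L^3 T^-7 I M^4

{"L": 3, "T": -7, "I": 1, "M": 4}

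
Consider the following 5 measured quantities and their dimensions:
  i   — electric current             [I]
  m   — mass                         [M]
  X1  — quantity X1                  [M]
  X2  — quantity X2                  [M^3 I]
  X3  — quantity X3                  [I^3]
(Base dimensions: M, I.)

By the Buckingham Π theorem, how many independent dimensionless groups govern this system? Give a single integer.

3

Dimensional matrix (M×I by i×m×X1×X2×X3):
  M: [ 0  1  1  3  0]
  I: [ 1  0  0  1  3]
Row reduction gives pivot columns i,m; rank = 2
n=5, r=2 ⇒ 3 dimensionless groups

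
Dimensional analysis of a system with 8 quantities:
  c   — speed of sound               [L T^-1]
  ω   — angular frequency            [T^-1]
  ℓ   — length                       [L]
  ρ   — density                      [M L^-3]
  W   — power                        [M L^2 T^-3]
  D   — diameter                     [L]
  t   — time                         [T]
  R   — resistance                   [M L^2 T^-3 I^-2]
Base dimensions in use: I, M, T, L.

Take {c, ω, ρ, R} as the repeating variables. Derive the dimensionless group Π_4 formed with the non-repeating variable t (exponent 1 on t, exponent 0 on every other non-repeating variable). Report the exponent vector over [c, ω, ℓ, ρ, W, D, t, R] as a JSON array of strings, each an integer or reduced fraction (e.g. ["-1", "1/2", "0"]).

["0", "1", "0", "0", "0", "0", "1", "0"]

Write exponents as rows I,M,T,L / cols c,ω,ℓ,ρ,W,D,t,R:
  I: [ 0  0  0  0  0  0  0 -2]
  M: [ 0  0  0  1  1  0  0  1]
  T: [-1 -1  0  0 -3  0  1 -3]
  L: [ 1  0  1 -3  2  1  0  2]
RREF → pivots at {c,ω,ρ,R} ⇒ r = 4
Repeat: c,ω,ρ,R; free: ℓ,W,D,t
RREF:
  r0: [   1    0    1    0    5    1    0    0]
  r1: [   0    1   -1    0   -2   -1   -1    0]
  r2: [   0    0    0    1    1    0    0    0]
  r3: [   0    0    0    0    0    0    0    1]
Fix exponent of t at 1, ℓ at 0, W at 0, D at 0; solve each RREF row for its pivot's exponent:
  r0: exp(c) + (0)·1 = 0 ⇒ exp(c) = 0
  r1: exp(ω) + (-1)·1 = 0 ⇒ exp(ω) = 1
  r2: exp(ρ) + (0)·1 = 0 ⇒ exp(ρ) = 0
  r3: exp(R) + (0)·1 = 0 ⇒ exp(R) = 0
Π_4 = ω · t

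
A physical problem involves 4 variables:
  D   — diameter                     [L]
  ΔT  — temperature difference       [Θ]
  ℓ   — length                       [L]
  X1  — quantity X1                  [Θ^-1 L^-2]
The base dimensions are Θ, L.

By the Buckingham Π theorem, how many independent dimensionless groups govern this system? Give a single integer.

Exponent matrix [Θ,L] × [D,ΔT,ℓ,X1]:
  Θ: [ 0  1  0 -1]
  L: [ 1  0  1 -2]
Row reduction gives pivot columns D,ΔT; rank = 2
4 vars − rank 2 = 2 Π groups

2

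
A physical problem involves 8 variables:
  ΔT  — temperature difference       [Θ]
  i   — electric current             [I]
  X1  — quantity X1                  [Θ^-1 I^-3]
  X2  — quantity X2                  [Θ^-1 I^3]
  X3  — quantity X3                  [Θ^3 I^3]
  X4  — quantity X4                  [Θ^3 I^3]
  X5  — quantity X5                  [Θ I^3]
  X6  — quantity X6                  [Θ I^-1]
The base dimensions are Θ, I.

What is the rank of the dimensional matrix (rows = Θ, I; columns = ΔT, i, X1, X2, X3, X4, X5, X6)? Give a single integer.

2

Exponent matrix [Θ,I] × [ΔT,i,X1,X2,X3,X4,X5,X6]:
  Θ: [ 1  0 -1 -1  3  3  1  1]
  I: [ 0  1 -3  3  3  3  3 -1]
Row reduction gives pivot columns ΔT,i; rank = 2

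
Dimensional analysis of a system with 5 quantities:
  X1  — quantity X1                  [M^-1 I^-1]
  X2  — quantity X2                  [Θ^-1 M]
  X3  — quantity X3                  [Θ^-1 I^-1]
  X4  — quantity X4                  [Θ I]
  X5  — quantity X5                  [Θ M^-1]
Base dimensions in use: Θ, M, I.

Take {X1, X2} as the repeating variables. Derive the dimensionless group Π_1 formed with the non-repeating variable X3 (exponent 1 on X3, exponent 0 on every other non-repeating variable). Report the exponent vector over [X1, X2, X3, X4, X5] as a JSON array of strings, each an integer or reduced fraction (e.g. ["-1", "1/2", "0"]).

["-1", "-1", "1", "0", "0"]

Dimensional matrix (Θ×M×I by X1×X2×X3×X4×X5):
  Θ: [ 0 -1 -1  1  1]
  M: [-1  1  0  0 -1]
  I: [-1  0 -1  1  0]
Echelon form has 2 nonzero rows (pivots: X1,X2)
Repeat: X1,X2; free: X3,X4,X5
RREF:
  r0: [   1    0    1   -1    0]
  r1: [   0    1    1   -1   -1]
  r2: [   0    0    0    0    0]
Fix exponent of X3 at 1, X4 at 0, X5 at 0; solve each RREF row for its pivot's exponent:
  r0: exp(X1) + (1)·1 = 0 ⇒ exp(X1) = -1
  r1: exp(X2) + (1)·1 = 0 ⇒ exp(X2) = -1
Π_1 = X1^-1 · X2^-1 · X3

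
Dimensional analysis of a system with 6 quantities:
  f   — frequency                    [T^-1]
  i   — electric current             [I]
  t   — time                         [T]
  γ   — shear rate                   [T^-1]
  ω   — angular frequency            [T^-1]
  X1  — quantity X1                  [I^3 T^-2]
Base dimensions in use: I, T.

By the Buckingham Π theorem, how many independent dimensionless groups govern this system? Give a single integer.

4

Exponent matrix [I,T] × [f,i,t,γ,ω,X1]:
  I: [ 0  1  0  0  0  3]
  T: [-1  0  1 -1 -1 -2]
Row reduction gives pivot columns f,i; rank = 2
Π count = n − r = 6 − 2 = 4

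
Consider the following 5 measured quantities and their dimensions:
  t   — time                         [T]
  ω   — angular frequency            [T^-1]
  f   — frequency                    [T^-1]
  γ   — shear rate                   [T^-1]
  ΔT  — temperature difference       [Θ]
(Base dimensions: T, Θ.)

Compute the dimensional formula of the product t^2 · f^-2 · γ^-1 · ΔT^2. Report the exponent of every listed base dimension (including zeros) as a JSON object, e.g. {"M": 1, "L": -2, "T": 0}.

Write exponents as rows T,Θ / cols t,ω,f,γ,ΔT:
  T: [ 1 -1 -1 -1  0]
  Θ: [ 0  0  0  0  1]
  [T]: (2)·1+(-2)·-1+(-1)·-1+(2)·0 = 5
  [Θ]: (2)·0+(-2)·0+(-1)·0+(2)·1 = 2
⇒ T^5 Θ^2

{"T": 5, "Θ": 2}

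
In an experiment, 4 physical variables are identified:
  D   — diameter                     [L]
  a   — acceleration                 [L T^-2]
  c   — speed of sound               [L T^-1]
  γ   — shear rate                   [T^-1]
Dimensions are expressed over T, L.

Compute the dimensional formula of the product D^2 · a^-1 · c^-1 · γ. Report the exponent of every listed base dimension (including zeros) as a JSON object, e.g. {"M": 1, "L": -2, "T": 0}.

Exponent matrix [T,L] × [D,a,c,γ]:
  T: [ 0 -2 -1 -1]
  L: [ 1  1  1  0]
  [T]: (2)·0+(-1)·-2+(-1)·-1+(1)·-1 = 2
  [L]: (2)·1+(-1)·1+(-1)·1+(1)·0 = 0
⇒ T^2

{"T": 2, "L": 0}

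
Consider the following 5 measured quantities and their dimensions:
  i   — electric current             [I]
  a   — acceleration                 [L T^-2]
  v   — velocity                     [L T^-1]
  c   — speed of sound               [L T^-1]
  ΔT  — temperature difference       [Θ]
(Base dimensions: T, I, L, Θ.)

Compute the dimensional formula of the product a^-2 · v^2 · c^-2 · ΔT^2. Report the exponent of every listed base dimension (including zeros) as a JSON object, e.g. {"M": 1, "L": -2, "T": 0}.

Exponent matrix [T,I,L,Θ] × [i,a,v,c,ΔT]:
  T: [ 0 -2 -1 -1  0]
  I: [ 1  0  0  0  0]
  L: [ 0  1  1  1  0]
  Θ: [ 0  0  0  0  1]
  [T]: (-2)·-2+(2)·-1+(-2)·-1+(2)·0 = 4
  [I]: (-2)·0+(2)·0+(-2)·0+(2)·0 = 0
  [L]: (-2)·1+(2)·1+(-2)·1+(2)·0 = -2
  [Θ]: (-2)·0+(2)·0+(-2)·0+(2)·1 = 2
⇒ T^4 L^-2 Θ^2

{"T": 4, "I": 0, "L": -2, "Θ": 2}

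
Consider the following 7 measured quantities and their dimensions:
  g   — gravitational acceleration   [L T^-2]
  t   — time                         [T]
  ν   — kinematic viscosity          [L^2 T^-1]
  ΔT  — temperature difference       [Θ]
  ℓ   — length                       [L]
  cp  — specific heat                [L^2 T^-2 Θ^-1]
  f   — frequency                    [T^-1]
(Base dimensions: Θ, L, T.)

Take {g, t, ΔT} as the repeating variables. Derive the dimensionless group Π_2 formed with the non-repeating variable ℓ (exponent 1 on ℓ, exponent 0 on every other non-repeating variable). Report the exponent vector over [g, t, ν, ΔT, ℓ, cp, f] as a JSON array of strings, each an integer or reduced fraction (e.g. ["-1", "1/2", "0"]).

Write exponents as rows Θ,L,T / cols g,t,ν,ΔT,ℓ,cp,f:
  Θ: [ 0  0  0  1  0 -1  0]
  L: [ 1  0  2  0  1  2  0]
  T: [-2  1 -1  0  0 -2 -1]
Row reduction gives pivot columns g,t,ΔT; rank = 3
Pivot set = {g,t,ΔT}, free = {ν,ℓ,cp,f}
RREF:
  r0: [   1    0    2    0    1    2    0]
  r1: [   0    1    3    0    2    2   -1]
  r2: [   0    0    0    1    0   -1    0]
Fix exponent of ℓ at 1, ν at 0, cp at 0, f at 0; solve each RREF row for its pivot's exponent:
  r0: exp(g) + (1)·1 = 0 ⇒ exp(g) = -1
  r1: exp(t) + (2)·1 = 0 ⇒ exp(t) = -2
  r2: exp(ΔT) + (0)·1 = 0 ⇒ exp(ΔT) = 0
Π_2 = g^-1 · t^-2 · ℓ

["-1", "-2", "0", "0", "1", "0", "0"]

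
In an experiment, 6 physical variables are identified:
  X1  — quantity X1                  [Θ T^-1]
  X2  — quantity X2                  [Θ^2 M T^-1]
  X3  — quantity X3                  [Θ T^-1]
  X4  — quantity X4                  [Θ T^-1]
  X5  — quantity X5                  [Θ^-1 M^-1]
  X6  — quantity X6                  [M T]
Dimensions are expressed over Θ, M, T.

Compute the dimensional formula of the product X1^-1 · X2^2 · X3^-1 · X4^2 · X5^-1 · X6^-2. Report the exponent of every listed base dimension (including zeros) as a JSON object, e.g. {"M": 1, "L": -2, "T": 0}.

{"Θ": 5, "M": 1, "T": -4}

Write exponents as rows Θ,M,T / cols X1,X2,X3,X4,X5,X6:
  Θ: [ 1  2  1  1 -1  0]
  M: [ 0  1  0  0 -1  1]
  T: [-1 -1 -1 -1  0  1]
  [Θ]: (-1)·1+(2)·2+(-1)·1+(2)·1+(-1)·-1+(-2)·0 = 5
  [M]: (-1)·0+(2)·1+(-1)·0+(2)·0+(-1)·-1+(-2)·1 = 1
  [T]: (-1)·-1+(2)·-1+(-1)·-1+(2)·-1+(-1)·0+(-2)·1 = -4
⇒ Θ^5 M T^-4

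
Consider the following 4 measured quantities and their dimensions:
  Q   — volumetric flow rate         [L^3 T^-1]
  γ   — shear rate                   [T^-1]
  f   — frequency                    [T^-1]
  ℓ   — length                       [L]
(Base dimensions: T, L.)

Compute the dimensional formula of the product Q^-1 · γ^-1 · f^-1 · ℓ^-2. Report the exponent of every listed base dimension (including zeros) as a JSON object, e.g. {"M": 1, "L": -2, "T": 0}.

{"T": 3, "L": -5}

Dimensional matrix (T×L by Q×γ×f×ℓ):
  T: [-1 -1 -1  0]
  L: [ 3  0  0  1]
  [T]: (-1)·-1+(-1)·-1+(-1)·-1+(-2)·0 = 3
  [L]: (-1)·3+(-1)·0+(-1)·0+(-2)·1 = -5
⇒ T^3 L^-5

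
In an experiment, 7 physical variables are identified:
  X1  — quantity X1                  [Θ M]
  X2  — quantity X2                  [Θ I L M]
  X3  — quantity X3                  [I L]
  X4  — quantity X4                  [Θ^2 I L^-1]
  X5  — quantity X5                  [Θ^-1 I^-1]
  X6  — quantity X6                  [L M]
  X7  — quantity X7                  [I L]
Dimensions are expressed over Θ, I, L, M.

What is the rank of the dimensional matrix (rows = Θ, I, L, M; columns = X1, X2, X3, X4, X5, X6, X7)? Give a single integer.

Exponent matrix [Θ,I,L,M] × [X1,X2,X3,X4,X5,X6,X7]:
  Θ: [ 1  1  0  2 -1  0  0]
  I: [ 0  1  1  1 -1  0  1]
  L: [ 0  1  1 -1  0  1  1]
  M: [ 1  1  0  0  0  1  0]
Echelon form has 3 nonzero rows (pivots: X1,X2,X4)

3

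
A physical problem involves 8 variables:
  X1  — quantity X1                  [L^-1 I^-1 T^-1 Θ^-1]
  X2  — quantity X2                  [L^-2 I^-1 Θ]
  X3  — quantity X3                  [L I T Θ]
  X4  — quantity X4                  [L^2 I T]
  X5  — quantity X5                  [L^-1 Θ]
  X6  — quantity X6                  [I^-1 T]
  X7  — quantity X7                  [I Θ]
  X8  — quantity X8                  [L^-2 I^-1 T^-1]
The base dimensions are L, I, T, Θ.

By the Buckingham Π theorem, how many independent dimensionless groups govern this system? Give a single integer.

5

Write exponents as rows L,I,T,Θ / cols X1,X2,X3,X4,X5,X6,X7,X8:
  L: [-1 -2  1  2 -1  0  0 -2]
  I: [-1 -1  1  1  0 -1  1 -1]
  T: [-1  0  1  1  0  1  0 -1]
  Θ: [-1  1  1  0  1  0  1  0]
Row reduction gives pivot columns X1,X2,X4; rank = 3
8 vars − rank 3 = 5 Π groups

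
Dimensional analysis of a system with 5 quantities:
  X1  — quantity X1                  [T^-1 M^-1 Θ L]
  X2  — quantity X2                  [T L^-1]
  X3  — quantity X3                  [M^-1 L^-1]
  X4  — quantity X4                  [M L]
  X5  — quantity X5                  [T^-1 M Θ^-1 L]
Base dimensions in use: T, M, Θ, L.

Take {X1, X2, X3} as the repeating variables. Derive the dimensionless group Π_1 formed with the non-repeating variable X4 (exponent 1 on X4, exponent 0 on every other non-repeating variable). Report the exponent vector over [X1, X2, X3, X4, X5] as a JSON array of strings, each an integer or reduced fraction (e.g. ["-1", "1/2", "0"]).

["0", "0", "1", "1", "0"]

Write exponents as rows T,M,Θ,L / cols X1,X2,X3,X4,X5:
  T: [-1  1  0  0 -1]
  M: [-1  0 -1  1  1]
  Θ: [ 1  0  0  0 -1]
  L: [ 1 -1 -1  1  1]
Row reduction gives pivot columns X1,X2,X3; rank = 3
Pivot set = {X1,X2,X3}, free = {X4,X5}
RREF:
  r0: [   1    0    0    0   -1]
  r1: [   0    1    0    0   -2]
  r2: [   0    0    1   -1    0]
  r3: [   0    0    0    0    0]
Fix exponent of X4 at 1, X5 at 0; solve each RREF row for its pivot's exponent:
  r0: exp(X1) + (0)·1 = 0 ⇒ exp(X1) = 0
  r1: exp(X2) + (0)·1 = 0 ⇒ exp(X2) = 0
  r2: exp(X3) + (-1)·1 = 0 ⇒ exp(X3) = 1
Π_1 = X3 · X4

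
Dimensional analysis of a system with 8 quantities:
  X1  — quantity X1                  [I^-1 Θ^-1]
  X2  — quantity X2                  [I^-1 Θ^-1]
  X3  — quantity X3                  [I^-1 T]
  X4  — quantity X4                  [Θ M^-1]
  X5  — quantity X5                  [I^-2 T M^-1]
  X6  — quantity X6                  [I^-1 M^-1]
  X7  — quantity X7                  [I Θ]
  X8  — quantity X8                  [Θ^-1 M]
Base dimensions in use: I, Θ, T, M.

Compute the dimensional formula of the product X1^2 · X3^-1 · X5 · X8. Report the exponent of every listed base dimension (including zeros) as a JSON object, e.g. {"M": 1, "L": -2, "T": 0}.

Dimensional matrix (I×Θ×T×M by X1×X2×X3×X4×X5×X6×X7×X8):
  I: [-1 -1 -1  0 -2 -1  1  0]
  Θ: [-1 -1  0  1  0  0  1 -1]
  T: [ 0  0  1  0  1  0  0  0]
  M: [ 0  0  0 -1 -1 -1  0  1]
  [I]: (2)·-1+(-1)·-1+(1)·-2+(1)·0 = -3
  [Θ]: (2)·-1+(-1)·0+(1)·0+(1)·-1 = -3
  [T]: (2)·0+(-1)·1+(1)·1+(1)·0 = 0
  [M]: (2)·0+(-1)·0+(1)·-1+(1)·1 = 0
⇒ I^-3 Θ^-3

{"I": -3, "Θ": -3, "T": 0, "M": 0}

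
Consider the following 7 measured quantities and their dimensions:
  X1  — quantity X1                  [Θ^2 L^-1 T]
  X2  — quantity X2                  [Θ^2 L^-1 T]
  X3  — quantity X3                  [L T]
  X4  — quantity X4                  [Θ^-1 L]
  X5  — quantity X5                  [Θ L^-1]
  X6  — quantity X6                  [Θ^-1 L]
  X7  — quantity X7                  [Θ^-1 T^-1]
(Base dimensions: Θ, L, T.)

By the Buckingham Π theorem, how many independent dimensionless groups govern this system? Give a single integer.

Write exponents as rows Θ,L,T / cols X1,X2,X3,X4,X5,X6,X7:
  Θ: [ 2  2  0 -1  1 -1 -1]
  L: [-1 -1  1  1 -1  1  0]
  T: [ 1  1  1  0  0  0 -1]
RREF → pivots at {X1,X3} ⇒ r = 2
Π count = n − r = 7 − 2 = 5

5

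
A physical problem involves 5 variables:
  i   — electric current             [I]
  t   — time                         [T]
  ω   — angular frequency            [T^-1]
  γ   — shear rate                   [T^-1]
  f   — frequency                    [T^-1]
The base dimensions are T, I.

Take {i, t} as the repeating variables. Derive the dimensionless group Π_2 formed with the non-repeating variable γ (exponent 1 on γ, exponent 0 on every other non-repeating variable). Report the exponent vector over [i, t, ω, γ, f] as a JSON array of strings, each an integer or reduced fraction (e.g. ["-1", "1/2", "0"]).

Write exponents as rows T,I / cols i,t,ω,γ,f:
  T: [ 0  1 -1 -1 -1]
  I: [ 1  0  0  0  0]
RREF → pivots at {i,t} ⇒ r = 2
Repeat: i,t; free: ω,γ,f
RREF:
  r0: [   1    0    0    0    0]
  r1: [   0    1   -1   -1   -1]
Fix exponent of γ at 1, ω at 0, f at 0; solve each RREF row for its pivot's exponent:
  r0: exp(i) + (0)·1 = 0 ⇒ exp(i) = 0
  r1: exp(t) + (-1)·1 = 0 ⇒ exp(t) = 1
Π_2 = t · γ

["0", "1", "0", "1", "0"]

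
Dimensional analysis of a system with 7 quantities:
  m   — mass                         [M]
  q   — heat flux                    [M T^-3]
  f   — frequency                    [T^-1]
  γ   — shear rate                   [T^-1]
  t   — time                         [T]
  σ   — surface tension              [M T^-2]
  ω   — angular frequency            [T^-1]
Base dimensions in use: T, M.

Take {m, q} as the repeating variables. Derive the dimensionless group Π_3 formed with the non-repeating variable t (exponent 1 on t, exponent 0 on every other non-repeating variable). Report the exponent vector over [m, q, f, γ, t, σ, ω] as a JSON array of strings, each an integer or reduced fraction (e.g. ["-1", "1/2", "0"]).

Exponent matrix [T,M] × [m,q,f,γ,t,σ,ω]:
  T: [ 0 -3 -1 -1  1 -2 -1]
  M: [ 1  1  0  0  0  1  0]
Row reduction gives pivot columns m,q; rank = 2
Pivot set = {m,q}, free = {f,γ,t,σ,ω}
RREF:
  r0: [   1    0 -1/3 -1/3  1/3  1/3 -1/3]
  r1: [   0    1  1/3  1/3 -1/3  2/3  1/3]
Fix exponent of t at 1, f at 0, γ at 0, σ at 0, ω at 0; solve each RREF row for its pivot's exponent:
  r0: exp(m) + (1/3)·1 = 0 ⇒ exp(m) = -1/3
  r1: exp(q) + (-1/3)·1 = 0 ⇒ exp(q) = 1/3
Π_3 = m^(-1/3) · q^(1/3) · t

["-1/3", "1/3", "0", "0", "1", "0", "0"]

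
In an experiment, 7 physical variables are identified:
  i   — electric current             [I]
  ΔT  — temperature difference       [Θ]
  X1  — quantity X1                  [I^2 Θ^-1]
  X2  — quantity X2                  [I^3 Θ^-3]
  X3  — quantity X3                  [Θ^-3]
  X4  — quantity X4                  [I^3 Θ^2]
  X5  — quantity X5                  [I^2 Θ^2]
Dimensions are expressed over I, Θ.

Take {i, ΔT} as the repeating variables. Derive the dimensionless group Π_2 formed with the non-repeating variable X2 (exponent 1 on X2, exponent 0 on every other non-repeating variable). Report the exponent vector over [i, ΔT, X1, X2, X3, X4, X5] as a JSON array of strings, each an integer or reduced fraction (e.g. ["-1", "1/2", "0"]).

Dimensional matrix (I×Θ by i×ΔT×X1×X2×X3×X4×X5):
  I: [ 1  0  2  3  0  3  2]
  Θ: [ 0  1 -1 -3 -3  2  2]
RREF → pivots at {i,ΔT} ⇒ r = 2
Pivot set = {i,ΔT}, free = {X1,X2,X3,X4,X5}
RREF:
  r0: [   1    0    2    3    0    3    2]
  r1: [   0    1   -1   -3   -3    2    2]
Fix exponent of X2 at 1, X1 at 0, X3 at 0, X4 at 0, X5 at 0; solve each RREF row for its pivot's exponent:
  r0: exp(i) + (3)·1 = 0 ⇒ exp(i) = -3
  r1: exp(ΔT) + (-3)·1 = 0 ⇒ exp(ΔT) = 3
Π_2 = i^-3 · ΔT^3 · X2

["-3", "3", "0", "1", "0", "0", "0"]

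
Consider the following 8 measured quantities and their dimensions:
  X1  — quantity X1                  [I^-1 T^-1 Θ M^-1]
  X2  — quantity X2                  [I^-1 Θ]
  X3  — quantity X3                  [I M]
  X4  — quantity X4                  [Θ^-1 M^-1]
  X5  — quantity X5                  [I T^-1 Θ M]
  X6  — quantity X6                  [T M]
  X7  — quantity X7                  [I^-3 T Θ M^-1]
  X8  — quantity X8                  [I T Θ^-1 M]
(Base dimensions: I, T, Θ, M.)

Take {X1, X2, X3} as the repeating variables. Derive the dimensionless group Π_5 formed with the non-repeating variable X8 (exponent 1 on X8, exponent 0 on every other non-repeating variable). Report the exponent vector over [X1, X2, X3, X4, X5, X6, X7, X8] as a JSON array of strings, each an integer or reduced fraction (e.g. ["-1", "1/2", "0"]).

Write exponents as rows I,T,Θ,M / cols X1,X2,X3,X4,X5,X6,X7,X8:
  I: [-1 -1  1  0  1  0 -3  1]
  T: [-1  0  0  0 -1  1  1  1]
  Θ: [ 1  1  0 -1  1  0  1 -1]
  M: [-1  0  1 -1  1  1 -1  1]
RREF → pivots at {X1,X2,X3} ⇒ r = 3
Pivot set = {X1,X2,X3}, free = {X4,X5,X6,X7,X8}
RREF:
  r0: [   1    0    0    0    1   -1   -1   -1]
  r1: [   0    1    0   -1    0    1    2    0]
  r2: [   0    0    1   -1    2    0   -2    0]
  r3: [   0    0    0    0    0    0    0    0]
Fix exponent of X8 at 1, X4 at 0, X5 at 0, X6 at 0, X7 at 0; solve each RREF row for its pivot's exponent:
  r0: exp(X1) + (-1)·1 = 0 ⇒ exp(X1) = 1
  r1: exp(X2) + (0)·1 = 0 ⇒ exp(X2) = 0
  r2: exp(X3) + (0)·1 = 0 ⇒ exp(X3) = 0
Π_5 = X1 · X8

["1", "0", "0", "0", "0", "0", "0", "1"]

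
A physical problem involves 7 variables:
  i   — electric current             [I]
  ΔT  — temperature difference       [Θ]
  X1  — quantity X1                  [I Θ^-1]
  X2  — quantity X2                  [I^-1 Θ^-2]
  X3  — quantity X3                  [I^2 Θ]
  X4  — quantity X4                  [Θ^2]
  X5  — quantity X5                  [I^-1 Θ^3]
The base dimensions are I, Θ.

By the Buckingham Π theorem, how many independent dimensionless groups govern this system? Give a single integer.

Exponent matrix [I,Θ] × [i,ΔT,X1,X2,X3,X4,X5]:
  I: [ 1  0  1 -1  2  0 -1]
  Θ: [ 0  1 -1 -2  1  2  3]
Row reduction gives pivot columns i,ΔT; rank = 2
Π count = n − r = 7 − 2 = 5

5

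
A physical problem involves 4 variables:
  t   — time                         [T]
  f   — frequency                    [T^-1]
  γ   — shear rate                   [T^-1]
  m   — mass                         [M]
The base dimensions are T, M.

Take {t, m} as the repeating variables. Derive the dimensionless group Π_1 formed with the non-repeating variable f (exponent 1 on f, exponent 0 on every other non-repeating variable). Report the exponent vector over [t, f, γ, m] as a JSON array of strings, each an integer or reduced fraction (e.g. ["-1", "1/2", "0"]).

["1", "1", "0", "0"]

Dimensional matrix (T×M by t×f×γ×m):
  T: [ 1 -1 -1  0]
  M: [ 0  0  0  1]
Row reduction gives pivot columns t,m; rank = 2
Repeat: t,m; free: f,γ
RREF:
  r0: [   1   -1   -1    0]
  r1: [   0    0    0    1]
Fix exponent of f at 1, γ at 0; solve each RREF row for its pivot's exponent:
  r0: exp(t) + (-1)·1 = 0 ⇒ exp(t) = 1
  r1: exp(m) + (0)·1 = 0 ⇒ exp(m) = 0
Π_1 = t · f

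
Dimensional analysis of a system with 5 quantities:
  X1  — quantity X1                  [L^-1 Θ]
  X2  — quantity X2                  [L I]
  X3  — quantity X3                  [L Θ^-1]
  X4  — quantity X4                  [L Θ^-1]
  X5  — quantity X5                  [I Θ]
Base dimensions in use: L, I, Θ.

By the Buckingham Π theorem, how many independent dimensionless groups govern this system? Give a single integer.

Exponent matrix [L,I,Θ] × [X1,X2,X3,X4,X5]:
  L: [-1  1  1  1  0]
  I: [ 0  1  0  0  1]
  Θ: [ 1  0 -1 -1  1]
RREF → pivots at {X1,X2} ⇒ r = 2
n=5, r=2 ⇒ 3 dimensionless groups

3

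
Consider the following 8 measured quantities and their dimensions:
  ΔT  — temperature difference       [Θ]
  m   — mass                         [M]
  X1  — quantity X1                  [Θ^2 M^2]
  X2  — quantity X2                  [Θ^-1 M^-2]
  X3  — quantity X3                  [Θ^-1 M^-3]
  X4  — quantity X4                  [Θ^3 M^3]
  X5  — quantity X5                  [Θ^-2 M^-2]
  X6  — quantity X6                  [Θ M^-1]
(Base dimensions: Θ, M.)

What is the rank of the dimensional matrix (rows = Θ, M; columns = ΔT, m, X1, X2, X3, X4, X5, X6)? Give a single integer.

2

Write exponents as rows Θ,M / cols ΔT,m,X1,X2,X3,X4,X5,X6:
  Θ: [ 1  0  2 -1 -1  3 -2  1]
  M: [ 0  1  2 -2 -3  3 -2 -1]
RREF → pivots at {ΔT,m} ⇒ r = 2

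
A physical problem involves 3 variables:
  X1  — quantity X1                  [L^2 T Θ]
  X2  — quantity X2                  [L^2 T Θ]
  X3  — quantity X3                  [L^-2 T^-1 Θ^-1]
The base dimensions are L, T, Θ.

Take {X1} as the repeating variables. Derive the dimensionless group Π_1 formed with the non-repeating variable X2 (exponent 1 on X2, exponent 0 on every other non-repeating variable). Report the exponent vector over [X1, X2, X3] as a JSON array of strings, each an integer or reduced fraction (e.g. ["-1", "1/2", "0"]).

Write exponents as rows L,T,Θ / cols X1,X2,X3:
  L: [ 2  2 -2]
  T: [ 1  1 -1]
  Θ: [ 1  1 -1]
Echelon form has 1 nonzero rows (pivots: X1)
Pivot set = {X1}, free = {X2,X3}
RREF:
  r0: [   1    1   -1]
  r1: [   0    0    0]
  r2: [   0    0    0]
Fix exponent of X2 at 1, X3 at 0; solve each RREF row for its pivot's exponent:
  r0: exp(X1) + (1)·1 = 0 ⇒ exp(X1) = -1
Π_1 = X1^-1 · X2

["-1", "1", "0"]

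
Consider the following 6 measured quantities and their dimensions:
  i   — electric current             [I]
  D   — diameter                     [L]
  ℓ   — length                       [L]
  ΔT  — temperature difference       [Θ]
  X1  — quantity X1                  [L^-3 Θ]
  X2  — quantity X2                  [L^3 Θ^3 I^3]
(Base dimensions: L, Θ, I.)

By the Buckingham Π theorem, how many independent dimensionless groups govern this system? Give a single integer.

3

Write exponents as rows L,Θ,I / cols i,D,ℓ,ΔT,X1,X2:
  L: [ 0  1  1  0 -3  3]
  Θ: [ 0  0  0  1  1  3]
  I: [ 1  0  0  0  0  3]
RREF → pivots at {i,D,ΔT} ⇒ r = 3
n=6, r=3 ⇒ 3 dimensionless groups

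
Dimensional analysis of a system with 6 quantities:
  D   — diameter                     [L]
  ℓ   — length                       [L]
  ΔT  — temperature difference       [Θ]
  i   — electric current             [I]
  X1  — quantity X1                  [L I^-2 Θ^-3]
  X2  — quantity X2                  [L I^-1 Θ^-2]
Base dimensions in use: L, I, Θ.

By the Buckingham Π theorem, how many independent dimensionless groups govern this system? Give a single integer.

Write exponents as rows L,I,Θ / cols D,ℓ,ΔT,i,X1,X2:
  L: [ 1  1  0  0  1  1]
  I: [ 0  0  0  1 -2 -1]
  Θ: [ 0  0  1  0 -3 -2]
Echelon form has 3 nonzero rows (pivots: D,ΔT,i)
6 vars − rank 3 = 3 Π groups

3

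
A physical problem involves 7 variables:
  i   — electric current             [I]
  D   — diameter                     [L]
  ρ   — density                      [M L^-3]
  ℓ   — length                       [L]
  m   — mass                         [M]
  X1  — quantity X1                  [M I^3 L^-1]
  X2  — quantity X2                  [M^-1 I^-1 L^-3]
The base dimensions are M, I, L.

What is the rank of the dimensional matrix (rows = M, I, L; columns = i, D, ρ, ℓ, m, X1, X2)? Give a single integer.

3

Exponent matrix [M,I,L] × [i,D,ρ,ℓ,m,X1,X2]:
  M: [ 0  0  1  0  1  1 -1]
  I: [ 1  0  0  0  0  3 -1]
  L: [ 0  1 -3  1  0 -1 -3]
Row reduction gives pivot columns i,D,ρ; rank = 3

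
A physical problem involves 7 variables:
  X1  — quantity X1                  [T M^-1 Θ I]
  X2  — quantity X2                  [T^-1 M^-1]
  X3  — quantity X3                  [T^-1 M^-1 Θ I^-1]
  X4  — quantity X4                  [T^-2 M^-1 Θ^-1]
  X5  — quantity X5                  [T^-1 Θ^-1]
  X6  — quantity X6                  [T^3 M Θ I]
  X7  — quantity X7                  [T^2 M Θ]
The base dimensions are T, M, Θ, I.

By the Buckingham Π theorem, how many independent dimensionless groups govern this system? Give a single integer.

Exponent matrix [T,M,Θ,I] × [X1,X2,X3,X4,X5,X6,X7]:
  T: [ 1 -1 -1 -2 -1  3  2]
  M: [-1 -1 -1 -1  0  1  1]
  Θ: [ 1  0  1 -1 -1  1  1]
  I: [ 1  0 -1  0  0  1  0]
Row reduction gives pivot columns X1,X2,X3; rank = 3
Π count = n − r = 7 − 3 = 4

4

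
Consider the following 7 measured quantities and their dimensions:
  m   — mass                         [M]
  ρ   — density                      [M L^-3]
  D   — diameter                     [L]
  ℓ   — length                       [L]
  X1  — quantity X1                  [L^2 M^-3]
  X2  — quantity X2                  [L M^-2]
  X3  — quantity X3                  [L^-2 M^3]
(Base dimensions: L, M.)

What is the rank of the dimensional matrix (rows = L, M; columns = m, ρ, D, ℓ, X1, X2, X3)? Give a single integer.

2

Write exponents as rows L,M / cols m,ρ,D,ℓ,X1,X2,X3:
  L: [ 0 -3  1  1  2  1 -2]
  M: [ 1  1  0  0 -3 -2  3]
RREF → pivots at {m,ρ} ⇒ r = 2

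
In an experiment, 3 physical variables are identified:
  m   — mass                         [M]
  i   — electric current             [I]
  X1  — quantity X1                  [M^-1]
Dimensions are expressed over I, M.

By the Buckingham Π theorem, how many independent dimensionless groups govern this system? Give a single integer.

1

Exponent matrix [I,M] × [m,i,X1]:
  I: [ 0  1  0]
  M: [ 1  0 -1]
Row reduction gives pivot columns m,i; rank = 2
n=3, r=2 ⇒ 1 dimensionless group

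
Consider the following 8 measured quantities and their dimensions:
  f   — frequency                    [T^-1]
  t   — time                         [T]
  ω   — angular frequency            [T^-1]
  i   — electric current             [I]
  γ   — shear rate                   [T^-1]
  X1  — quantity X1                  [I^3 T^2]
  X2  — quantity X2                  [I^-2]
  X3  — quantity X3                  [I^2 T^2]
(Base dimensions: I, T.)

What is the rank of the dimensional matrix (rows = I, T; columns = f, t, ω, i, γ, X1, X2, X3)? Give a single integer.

2

Write exponents as rows I,T / cols f,t,ω,i,γ,X1,X2,X3:
  I: [ 0  0  0  1  0  3 -2  2]
  T: [-1  1 -1  0 -1  2  0  2]
Echelon form has 2 nonzero rows (pivots: f,i)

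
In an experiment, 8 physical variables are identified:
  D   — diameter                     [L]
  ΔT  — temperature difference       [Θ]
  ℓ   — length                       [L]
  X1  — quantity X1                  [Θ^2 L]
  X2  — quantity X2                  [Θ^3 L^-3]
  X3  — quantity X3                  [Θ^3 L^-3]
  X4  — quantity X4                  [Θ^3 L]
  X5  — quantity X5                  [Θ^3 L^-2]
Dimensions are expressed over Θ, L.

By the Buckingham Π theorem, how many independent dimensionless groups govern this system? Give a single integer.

6

Dimensional matrix (Θ×L by D×ΔT×ℓ×X1×X2×X3×X4×X5):
  Θ: [ 0  1  0  2  3  3  3  3]
  L: [ 1  0  1  1 -3 -3  1 -2]
RREF → pivots at {D,ΔT} ⇒ r = 2
8 vars − rank 2 = 6 Π groups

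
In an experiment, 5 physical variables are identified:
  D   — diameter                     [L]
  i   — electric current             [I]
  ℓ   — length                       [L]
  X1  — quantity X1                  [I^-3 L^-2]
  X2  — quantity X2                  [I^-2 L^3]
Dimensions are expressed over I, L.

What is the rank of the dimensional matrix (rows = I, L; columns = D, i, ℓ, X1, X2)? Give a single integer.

2

Exponent matrix [I,L] × [D,i,ℓ,X1,X2]:
  I: [ 0  1  0 -3 -2]
  L: [ 1  0  1 -2  3]
RREF → pivots at {D,i} ⇒ r = 2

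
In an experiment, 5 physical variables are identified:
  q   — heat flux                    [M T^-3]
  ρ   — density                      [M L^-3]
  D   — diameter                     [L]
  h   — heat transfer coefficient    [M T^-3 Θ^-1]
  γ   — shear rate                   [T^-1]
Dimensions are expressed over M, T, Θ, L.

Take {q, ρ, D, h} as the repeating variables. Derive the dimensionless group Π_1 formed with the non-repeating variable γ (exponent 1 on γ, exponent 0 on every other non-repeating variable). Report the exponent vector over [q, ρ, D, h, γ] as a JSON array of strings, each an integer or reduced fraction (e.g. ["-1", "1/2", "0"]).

["-1/3", "1/3", "1", "0", "1"]

Write exponents as rows M,T,Θ,L / cols q,ρ,D,h,γ:
  M: [ 1  1  0  1  0]
  T: [-3  0  0 -3 -1]
  Θ: [ 0  0  0 -1  0]
  L: [ 0 -3  1  0  0]
Row reduction gives pivot columns q,ρ,D,h; rank = 4
Pivot set = {q,ρ,D,h}, free = {γ}
RREF:
  r0: [   1    0    0    0  1/3]
  r1: [   0    1    0    0 -1/3]
  r2: [   0    0    1    0   -1]
  r3: [   0    0    0    1    0]
Fix exponent of γ at 1; solve each RREF row for its pivot's exponent:
  r0: exp(q) + (1/3)·1 = 0 ⇒ exp(q) = -1/3
  r1: exp(ρ) + (-1/3)·1 = 0 ⇒ exp(ρ) = 1/3
  r2: exp(D) + (-1)·1 = 0 ⇒ exp(D) = 1
  r3: exp(h) + (0)·1 = 0 ⇒ exp(h) = 0
Π_1 = q^(-1/3) · ρ^(1/3) · D · γ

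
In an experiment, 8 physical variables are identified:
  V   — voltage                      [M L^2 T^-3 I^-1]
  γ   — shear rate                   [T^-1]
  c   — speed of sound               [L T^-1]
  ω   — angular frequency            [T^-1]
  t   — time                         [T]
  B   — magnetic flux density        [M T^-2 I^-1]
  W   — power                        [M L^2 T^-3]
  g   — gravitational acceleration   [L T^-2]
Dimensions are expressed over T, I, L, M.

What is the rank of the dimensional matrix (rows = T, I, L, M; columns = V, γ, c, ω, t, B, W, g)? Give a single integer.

Exponent matrix [T,I,L,M] × [V,γ,c,ω,t,B,W,g]:
  T: [-3 -1 -1 -1  1 -2 -3 -2]
  I: [-1  0  0  0  0 -1  0  0]
  L: [ 2  0  1  0  0  0  2  1]
  M: [ 1  0  0  0  0  1  1  0]
RREF → pivots at {V,γ,c,W} ⇒ r = 4

4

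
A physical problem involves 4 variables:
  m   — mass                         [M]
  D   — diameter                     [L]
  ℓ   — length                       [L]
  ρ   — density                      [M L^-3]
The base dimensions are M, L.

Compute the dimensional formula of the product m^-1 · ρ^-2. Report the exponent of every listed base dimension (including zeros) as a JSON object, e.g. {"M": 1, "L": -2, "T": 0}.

{"M": -3, "L": 6}

Dimensional matrix (M×L by m×D×ℓ×ρ):
  M: [ 1  0  0  1]
  L: [ 0  1  1 -3]
  [M]: (-1)·1+(-2)·1 = -3
  [L]: (-1)·0+(-2)·-3 = 6
⇒ M^-3 L^6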